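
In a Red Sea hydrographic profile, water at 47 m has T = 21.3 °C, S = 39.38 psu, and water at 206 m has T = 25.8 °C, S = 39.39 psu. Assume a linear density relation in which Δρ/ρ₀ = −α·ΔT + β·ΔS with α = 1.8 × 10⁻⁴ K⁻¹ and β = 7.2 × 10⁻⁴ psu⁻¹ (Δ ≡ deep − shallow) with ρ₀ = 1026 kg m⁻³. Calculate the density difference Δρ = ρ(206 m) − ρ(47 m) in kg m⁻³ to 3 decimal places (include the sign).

-0.824 kg m⁻³

ΔT = +4.5 K, ΔS = +0.01 psu (deep − shallow).
Δρ/ρ₀ = −(1.8 × 10⁻⁴)(+4.5) + (7.2 × 10⁻⁴)(+0.01) = -8.028 × 10⁻⁴.
Δρ = 1026 × (-8.028 × 10⁻⁴) = -0.824 kg m⁻³.
Negative Δρ: lighter below, statically unstable.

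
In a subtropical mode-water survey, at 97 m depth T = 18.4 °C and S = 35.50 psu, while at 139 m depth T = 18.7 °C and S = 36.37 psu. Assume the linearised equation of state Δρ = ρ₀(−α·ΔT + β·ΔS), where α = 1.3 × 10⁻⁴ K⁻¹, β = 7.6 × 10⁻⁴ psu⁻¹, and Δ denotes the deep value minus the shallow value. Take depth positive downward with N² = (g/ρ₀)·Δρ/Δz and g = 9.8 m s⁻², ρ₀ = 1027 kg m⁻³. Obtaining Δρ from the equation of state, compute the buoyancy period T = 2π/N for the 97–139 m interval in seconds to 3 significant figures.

ΔT = +0.3 K, ΔS = +0.87 psu (deep − shallow).
Δρ/ρ₀ = −αΔT + βΔS = -3.90 × 10⁻⁵ + 6.612 × 10⁻⁴ = 6.222 × 10⁻⁴, so Δρ ≈ 0.6390 kg m⁻³.
N² = (g/ρ₀)·Δρ/Δz = g·(Δρ/ρ₀)/Δz = 9.8 × 6.222 × 10⁻⁴ / 42 = 1.4518 × 10⁻⁴ s⁻².
N = √(1.4518 × 10⁻⁴) = 0.012049 rad s⁻¹ → T = 2π/N = 521.47 s ≈ 521 s.

521 s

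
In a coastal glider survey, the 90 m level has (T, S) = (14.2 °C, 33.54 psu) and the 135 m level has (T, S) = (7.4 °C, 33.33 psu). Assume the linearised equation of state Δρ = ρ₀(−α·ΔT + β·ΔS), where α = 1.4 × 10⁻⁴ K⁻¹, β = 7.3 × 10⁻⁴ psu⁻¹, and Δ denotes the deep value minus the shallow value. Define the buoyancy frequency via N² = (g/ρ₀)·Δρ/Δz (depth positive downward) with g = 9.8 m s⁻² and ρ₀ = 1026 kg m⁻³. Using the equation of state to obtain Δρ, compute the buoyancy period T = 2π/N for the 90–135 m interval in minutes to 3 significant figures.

7.94 min

ΔT = -6.8 K, ΔS = -0.21 psu (deep − shallow).
Δρ/ρ₀ = −αΔT + βΔS = 9.52 × 10⁻⁴ − 1.533 × 10⁻⁴ = 7.987 × 10⁻⁴, so Δρ ≈ 0.8195 kg m⁻³.
N² = (g/ρ₀)·Δρ/Δz = g·(Δρ/ρ₀)/Δz = 9.8 × 7.987 × 10⁻⁴ / 45 = 1.7394 × 10⁻⁴ s⁻².
N = √(1.7394 × 10⁻⁴) = 0.013189 rad s⁻¹ → T = 2π/N = 476.40 s = 7.9400 min ≈ 7.94 min.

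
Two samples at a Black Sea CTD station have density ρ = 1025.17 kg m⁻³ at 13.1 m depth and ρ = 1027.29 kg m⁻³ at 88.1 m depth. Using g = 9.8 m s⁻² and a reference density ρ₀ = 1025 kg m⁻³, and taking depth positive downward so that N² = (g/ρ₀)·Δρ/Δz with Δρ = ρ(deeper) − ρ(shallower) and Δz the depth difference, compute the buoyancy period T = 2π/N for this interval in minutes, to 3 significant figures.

Δρ = 1027.29 − 1025.17 = 2.12 kg m⁻³ over Δz = 88.1 − 13.1 = 75 m.
N² = (9.8/1025) × (2.12/75) = 2.7026 × 10⁻⁴ s⁻².
N = √(2.7026 × 10⁻⁴) = 0.016440 rad s⁻¹, so T = 2π/N = 382.19 s = 6.3698 min ≈ 6.37 min.

6.37 min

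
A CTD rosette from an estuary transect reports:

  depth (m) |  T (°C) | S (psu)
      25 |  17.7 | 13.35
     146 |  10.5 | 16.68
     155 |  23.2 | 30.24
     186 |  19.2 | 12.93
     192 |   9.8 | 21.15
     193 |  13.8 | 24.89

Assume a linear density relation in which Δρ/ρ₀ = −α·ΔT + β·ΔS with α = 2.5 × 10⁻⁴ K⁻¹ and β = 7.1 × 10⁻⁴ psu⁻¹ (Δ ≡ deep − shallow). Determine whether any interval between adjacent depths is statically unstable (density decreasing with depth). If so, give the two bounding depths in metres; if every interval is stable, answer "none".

Evaluate Δρ/ρ₀ = −αΔT + βΔS across each adjacent pair:
  25–146 m: −αΔT+βΔS = −(2.5 × 10⁻⁴)(-7.2)+(7.1 × 10⁻⁴)(+3.33) = 4.2 × 10⁻³ → stable
  146–155 m: −αΔT+βΔS = −(2.5 × 10⁻⁴)(+12.7)+(7.1 × 10⁻⁴)(+13.56) = 6.5 × 10⁻³ → stable
  155–186 m: −αΔT+βΔS = −(2.5 × 10⁻⁴)(-4.0)+(7.1 × 10⁻⁴)(-17.31) = -0.011 → UNSTABLE
  186–192 m: −αΔT+βΔS = −(2.5 × 10⁻⁴)(-9.4)+(7.1 × 10⁻⁴)(+8.22) = 8.2 × 10⁻³ → stable
  192–193 m: −αΔT+βΔS = −(2.5 × 10⁻⁴)(+4.0)+(7.1 × 10⁻⁴)(+3.74) = 1.7 × 10⁻³ → stable
The 155–186 m interval has Δρ < 0: lighter water underlies denser water.

155–186 m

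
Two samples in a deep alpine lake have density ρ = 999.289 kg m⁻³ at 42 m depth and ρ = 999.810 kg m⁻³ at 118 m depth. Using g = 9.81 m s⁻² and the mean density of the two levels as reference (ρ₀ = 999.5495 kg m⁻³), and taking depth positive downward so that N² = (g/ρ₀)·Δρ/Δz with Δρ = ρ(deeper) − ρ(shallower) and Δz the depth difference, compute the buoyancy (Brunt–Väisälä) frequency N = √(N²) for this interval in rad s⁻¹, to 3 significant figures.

Δρ = 999.810 − 999.289 = 0.521 kg m⁻³ over Δz = 118 − 42 = 76 m.
N² = (9.81/999.5495) × (0.521/76) = 6.7280 × 10⁻⁵ s⁻².
N = √(6.7280 × 10⁻⁵) = 8.2024 × 10⁻³ rad s⁻¹ ≈ 8.20 × 10⁻³ rad s⁻¹.

8.20 × 10⁻³ rad s⁻¹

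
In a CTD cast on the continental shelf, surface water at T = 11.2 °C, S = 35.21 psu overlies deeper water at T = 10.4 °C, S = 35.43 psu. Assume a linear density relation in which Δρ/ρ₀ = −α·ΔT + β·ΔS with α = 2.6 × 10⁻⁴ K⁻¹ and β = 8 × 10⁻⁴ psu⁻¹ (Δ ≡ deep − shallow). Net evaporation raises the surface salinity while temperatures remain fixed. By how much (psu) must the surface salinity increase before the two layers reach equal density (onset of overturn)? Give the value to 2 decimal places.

0.48 psu

Neutral buoyancy requires −α(T_deep − T_surf) + β(S_deep − S_surf′) = 0.
S_surf′ = S_deep − (α/β)·ΔT = 35.43 − (2.6 × 10⁻⁴/8 × 10⁻⁴)·(-0.8) = 35.6900 psu.
Increase required: 35.6900 − 35.21 = 0.4800 psu.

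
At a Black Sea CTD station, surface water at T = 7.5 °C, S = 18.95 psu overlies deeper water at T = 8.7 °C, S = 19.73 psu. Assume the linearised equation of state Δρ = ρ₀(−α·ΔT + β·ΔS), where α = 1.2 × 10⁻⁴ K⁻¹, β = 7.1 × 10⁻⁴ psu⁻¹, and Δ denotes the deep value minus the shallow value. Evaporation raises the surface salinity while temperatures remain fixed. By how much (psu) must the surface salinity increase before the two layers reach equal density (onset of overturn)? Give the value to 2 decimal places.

Neutral buoyancy requires −α(T_deep − T_surf) + β(S_deep − S_surf′) = 0.
S_surf′ = S_deep − (α/β)·ΔT = 19.73 − (1.2 × 10⁻⁴/7.1 × 10⁻⁴)·(+1.2) = 19.5272 psu.
Increase required: 19.5272 − 18.95 = 0.5772 psu.

0.58 psu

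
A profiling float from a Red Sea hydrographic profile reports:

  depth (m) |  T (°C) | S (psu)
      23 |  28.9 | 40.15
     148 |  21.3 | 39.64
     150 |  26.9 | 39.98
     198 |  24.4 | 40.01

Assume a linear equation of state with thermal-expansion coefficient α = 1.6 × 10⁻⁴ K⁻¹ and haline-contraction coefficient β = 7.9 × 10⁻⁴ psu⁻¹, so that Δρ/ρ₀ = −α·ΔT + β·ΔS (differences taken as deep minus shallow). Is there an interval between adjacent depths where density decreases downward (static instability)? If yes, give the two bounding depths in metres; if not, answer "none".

Evaluate Δρ/ρ₀ = −αΔT + βΔS across each adjacent pair:
  23–148 m: −αΔT+βΔS = −(1.6 × 10⁻⁴)(-7.6)+(7.9 × 10⁻⁴)(-0.51) = 8.1 × 10⁻⁴ → stable
  148–150 m: −αΔT+βΔS = −(1.6 × 10⁻⁴)(+5.6)+(7.9 × 10⁻⁴)(+0.34) = -6.3 × 10⁻⁴ → UNSTABLE
  150–198 m: −αΔT+βΔS = −(1.6 × 10⁻⁴)(-2.5)+(7.9 × 10⁻⁴)(+0.03) = 4.2 × 10⁻⁴ → stable
The 148–150 m interval has Δρ < 0: lighter water underlies denser water.

148–150 m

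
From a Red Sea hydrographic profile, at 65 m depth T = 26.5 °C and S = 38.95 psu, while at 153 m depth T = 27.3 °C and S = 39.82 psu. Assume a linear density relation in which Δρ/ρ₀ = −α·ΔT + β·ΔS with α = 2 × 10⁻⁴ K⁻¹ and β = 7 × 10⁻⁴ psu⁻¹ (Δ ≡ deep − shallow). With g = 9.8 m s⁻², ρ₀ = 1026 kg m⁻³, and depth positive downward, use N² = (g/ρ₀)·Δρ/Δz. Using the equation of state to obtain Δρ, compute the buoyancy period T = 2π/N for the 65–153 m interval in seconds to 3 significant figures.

889 s

ΔT = +0.8 K, ΔS = +0.87 psu (deep − shallow).
Δρ/ρ₀ = −αΔT + βΔS = -1.60 × 10⁻⁴ + 6.09 × 10⁻⁴ = 4.49 × 10⁻⁴, so Δρ ≈ 0.4607 kg m⁻³.
N² = (g/ρ₀)·Δρ/Δz = g·(Δρ/ρ₀)/Δz = 9.8 × 4.49 × 10⁻⁴ / 88 = 5.0002 × 10⁻⁵ s⁻².
N = √(5.0002 × 10⁻⁵) = 7.0712 × 10⁻³ rad s⁻¹ → T = 2π/N = 888.56 s ≈ 889 s.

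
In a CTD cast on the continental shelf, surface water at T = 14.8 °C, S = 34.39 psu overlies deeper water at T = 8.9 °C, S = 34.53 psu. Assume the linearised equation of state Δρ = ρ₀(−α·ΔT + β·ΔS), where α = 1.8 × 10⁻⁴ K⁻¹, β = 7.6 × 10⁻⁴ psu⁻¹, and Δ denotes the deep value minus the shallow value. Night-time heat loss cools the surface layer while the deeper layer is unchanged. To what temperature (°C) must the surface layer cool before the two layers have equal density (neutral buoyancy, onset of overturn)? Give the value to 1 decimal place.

Neutral buoyancy requires Δρ = 0, i.e. −α(T_deep − T_surf′) + β(S_deep − S_surf) = 0.
T_surf′ = T_deep − (β/α)·ΔS = 8.9 − (7.6 × 10⁻⁴/1.8 × 10⁻⁴)·(+0.14) = 8.309 °C.
Cooling required: 14.8 − (8.309) = 6.491 °C.

8.3 °C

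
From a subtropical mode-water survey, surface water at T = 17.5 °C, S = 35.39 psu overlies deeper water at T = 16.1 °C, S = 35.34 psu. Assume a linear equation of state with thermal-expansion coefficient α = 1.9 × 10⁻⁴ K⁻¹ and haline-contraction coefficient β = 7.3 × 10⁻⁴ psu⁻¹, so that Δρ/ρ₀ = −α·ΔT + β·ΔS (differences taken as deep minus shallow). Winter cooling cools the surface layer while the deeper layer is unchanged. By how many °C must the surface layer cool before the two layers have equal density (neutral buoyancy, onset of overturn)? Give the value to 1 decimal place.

Neutral buoyancy requires Δρ = 0, i.e. −α(T_deep − T_surf′) + β(S_deep − S_surf) = 0.
T_surf′ = T_deep − (β/α)·ΔS = 16.1 − (7.3 × 10⁻⁴/1.9 × 10⁻⁴)·(-0.05) = 16.292 °C.
Cooling required: 17.5 − (16.292) = 1.208 °C.

1.2 °C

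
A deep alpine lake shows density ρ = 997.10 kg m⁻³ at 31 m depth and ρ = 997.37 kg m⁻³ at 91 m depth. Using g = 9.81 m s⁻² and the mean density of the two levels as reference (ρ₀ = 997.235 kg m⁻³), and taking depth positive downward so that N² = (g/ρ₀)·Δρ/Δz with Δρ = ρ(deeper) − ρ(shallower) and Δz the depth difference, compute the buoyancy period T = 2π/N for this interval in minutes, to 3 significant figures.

Δρ = 997.37 − 997.10 = 0.27 kg m⁻³ over Δz = 91 − 31 = 60 m.
N² = (9.81/997.235) × (0.27/60) = 4.4267 × 10⁻⁵ s⁻².
N = √(4.4267 × 10⁻⁵) = 6.6533 × 10⁻³ rad s⁻¹, so T = 2π/N = 944.37 s = 15.739 min ≈ 15.7 min.
Since Δρ > 0 the layer is stably stratified.

15.7 min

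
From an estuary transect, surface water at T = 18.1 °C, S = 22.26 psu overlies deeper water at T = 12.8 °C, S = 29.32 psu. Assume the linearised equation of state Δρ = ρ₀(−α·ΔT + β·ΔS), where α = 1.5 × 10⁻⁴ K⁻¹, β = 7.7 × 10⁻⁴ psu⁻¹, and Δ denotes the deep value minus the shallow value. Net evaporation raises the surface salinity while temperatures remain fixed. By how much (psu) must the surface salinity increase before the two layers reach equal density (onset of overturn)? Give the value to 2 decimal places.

Neutral buoyancy requires −α(T_deep − T_surf) + β(S_deep − S_surf′) = 0.
S_surf′ = S_deep − (α/β)·ΔT = 29.32 − (1.5 × 10⁻⁴/7.7 × 10⁻⁴)·(-5.3) = 30.3525 psu.
Increase required: 30.3525 − 22.26 = 8.0925 psu.

8.09 psu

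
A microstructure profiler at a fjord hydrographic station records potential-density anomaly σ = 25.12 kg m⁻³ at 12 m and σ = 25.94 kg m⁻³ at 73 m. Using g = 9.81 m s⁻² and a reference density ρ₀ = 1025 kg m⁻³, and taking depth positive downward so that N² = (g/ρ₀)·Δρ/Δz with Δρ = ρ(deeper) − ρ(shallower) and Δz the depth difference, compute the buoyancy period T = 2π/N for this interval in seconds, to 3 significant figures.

554 s

Δρ = 1025.94 − 1025.12 = 0.82 kg m⁻³ over Δz = 73 − 12 = 61 m.
N² = (9.81/1025) × (0.82/61) = 1.2866 × 10⁻⁴ s⁻².
N = √(1.2866 × 10⁻⁴) = 0.011343 rad s⁻¹, so T = 2π/N = 553.93 s ≈ 554 s.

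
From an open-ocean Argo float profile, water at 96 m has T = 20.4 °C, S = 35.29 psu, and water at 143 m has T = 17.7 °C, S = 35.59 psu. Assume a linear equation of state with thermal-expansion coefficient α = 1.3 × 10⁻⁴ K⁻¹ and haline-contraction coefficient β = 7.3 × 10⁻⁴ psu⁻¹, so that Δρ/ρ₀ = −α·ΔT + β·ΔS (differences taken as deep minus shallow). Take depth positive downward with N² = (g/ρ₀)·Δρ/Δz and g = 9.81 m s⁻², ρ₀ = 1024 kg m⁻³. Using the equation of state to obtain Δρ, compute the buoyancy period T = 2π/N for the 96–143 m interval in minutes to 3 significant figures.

9.60 min

ΔT = -2.7 K, ΔS = +0.30 psu (deep − shallow).
Δρ/ρ₀ = −αΔT + βΔS = 3.51 × 10⁻⁴ + 2.19 × 10⁻⁴ = 5.70 × 10⁻⁴, so Δρ ≈ 0.5837 kg m⁻³.
N² = (g/ρ₀)·Δρ/Δz = g·(Δρ/ρ₀)/Δz = 9.81 × 5.70 × 10⁻⁴ / 47 = 1.1897 × 10⁻⁴ s⁻².
N = √(1.1897 × 10⁻⁴) = 0.010907 rad s⁻¹ → T = 2π/N = 576.07 s = 9.6012 min ≈ 9.60 min.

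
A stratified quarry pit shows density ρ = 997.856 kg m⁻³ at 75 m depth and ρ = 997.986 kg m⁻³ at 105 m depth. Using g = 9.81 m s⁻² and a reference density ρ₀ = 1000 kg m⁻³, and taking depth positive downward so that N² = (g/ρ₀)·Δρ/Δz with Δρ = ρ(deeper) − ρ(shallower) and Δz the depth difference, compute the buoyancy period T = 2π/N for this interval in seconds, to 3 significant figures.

964 s

Δρ = 997.986 − 997.856 = 0.130 kg m⁻³ over Δz = 105 − 75 = 30 m.
N² = (9.81/1000) × (0.130/30) = 4.2510 × 10⁻⁵ s⁻².
N = √(4.2510 × 10⁻⁵) = 6.5200 × 10⁻³ rad s⁻¹, so T = 2π/N = 963.68 s ≈ 964 s.
A positive N² confirms static stability across the interval.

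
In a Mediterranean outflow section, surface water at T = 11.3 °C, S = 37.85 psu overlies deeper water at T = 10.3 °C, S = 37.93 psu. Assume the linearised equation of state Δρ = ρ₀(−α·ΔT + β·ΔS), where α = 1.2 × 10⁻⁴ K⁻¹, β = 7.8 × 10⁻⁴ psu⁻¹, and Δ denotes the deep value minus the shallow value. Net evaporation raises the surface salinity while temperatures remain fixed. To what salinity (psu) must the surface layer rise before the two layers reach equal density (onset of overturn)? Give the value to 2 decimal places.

38.08 psu

Neutral buoyancy requires −α(T_deep − T_surf) + β(S_deep − S_surf′) = 0.
S_surf′ = S_deep − (α/β)·ΔT = 37.93 − (1.2 × 10⁻⁴/7.8 × 10⁻⁴)·(-1.0) = 38.0838 psu.
Increase required: 38.0838 − 37.85 = 0.2338 psu.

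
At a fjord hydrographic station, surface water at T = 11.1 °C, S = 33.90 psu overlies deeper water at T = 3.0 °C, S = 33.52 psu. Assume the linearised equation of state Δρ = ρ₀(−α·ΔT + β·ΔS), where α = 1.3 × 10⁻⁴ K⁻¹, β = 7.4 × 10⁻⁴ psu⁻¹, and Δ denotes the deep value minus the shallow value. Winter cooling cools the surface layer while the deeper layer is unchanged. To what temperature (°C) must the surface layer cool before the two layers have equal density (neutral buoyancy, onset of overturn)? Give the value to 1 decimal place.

5.2 °C

Neutral buoyancy requires Δρ = 0, i.e. −α(T_deep − T_surf′) + β(S_deep − S_surf) = 0.
T_surf′ = T_deep − (β/α)·ΔS = 3.0 − (7.4 × 10⁻⁴/1.3 × 10⁻⁴)·(-0.38) = 5.163 °C.
Cooling required: 11.1 − (5.163) = 5.937 °C.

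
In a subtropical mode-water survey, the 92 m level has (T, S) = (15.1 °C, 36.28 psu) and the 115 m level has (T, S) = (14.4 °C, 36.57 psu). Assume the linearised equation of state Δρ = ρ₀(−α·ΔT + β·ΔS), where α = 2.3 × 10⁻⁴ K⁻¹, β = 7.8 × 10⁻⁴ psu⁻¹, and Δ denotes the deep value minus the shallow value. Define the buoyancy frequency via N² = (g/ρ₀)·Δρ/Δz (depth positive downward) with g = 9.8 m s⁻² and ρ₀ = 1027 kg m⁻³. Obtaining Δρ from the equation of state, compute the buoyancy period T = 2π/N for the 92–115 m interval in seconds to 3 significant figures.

489 s

ΔT = -0.7 K, ΔS = +0.29 psu (deep − shallow).
Δρ/ρ₀ = −αΔT + βΔS = 1.61 × 10⁻⁴ + 2.262 × 10⁻⁴ = 3.872 × 10⁻⁴, so Δρ ≈ 0.3977 kg m⁻³.
N² = (g/ρ₀)·Δρ/Δz = g·(Δρ/ρ₀)/Δz = 9.8 × 3.872 × 10⁻⁴ / 23 = 1.6498 × 10⁻⁴ s⁻².
N = √(1.6498 × 10⁻⁴) = 0.012844 rad s⁻¹ → T = 2π/N = 489.19 s ≈ 489 s.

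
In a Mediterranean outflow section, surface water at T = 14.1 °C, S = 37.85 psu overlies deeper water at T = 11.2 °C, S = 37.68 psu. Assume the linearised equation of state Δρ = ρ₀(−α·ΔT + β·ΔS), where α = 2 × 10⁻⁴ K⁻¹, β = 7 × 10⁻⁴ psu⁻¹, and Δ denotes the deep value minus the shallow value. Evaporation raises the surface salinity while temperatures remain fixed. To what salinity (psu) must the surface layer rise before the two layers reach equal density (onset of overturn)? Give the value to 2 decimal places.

Neutral buoyancy requires −α(T_deep − T_surf) + β(S_deep − S_surf′) = 0.
S_surf′ = S_deep − (α/β)·ΔT = 37.68 − (2 × 10⁻⁴/7 × 10⁻⁴)·(-2.9) = 38.5086 psu.
Increase required: 38.5086 − 37.85 = 0.6586 psu.

38.51 psu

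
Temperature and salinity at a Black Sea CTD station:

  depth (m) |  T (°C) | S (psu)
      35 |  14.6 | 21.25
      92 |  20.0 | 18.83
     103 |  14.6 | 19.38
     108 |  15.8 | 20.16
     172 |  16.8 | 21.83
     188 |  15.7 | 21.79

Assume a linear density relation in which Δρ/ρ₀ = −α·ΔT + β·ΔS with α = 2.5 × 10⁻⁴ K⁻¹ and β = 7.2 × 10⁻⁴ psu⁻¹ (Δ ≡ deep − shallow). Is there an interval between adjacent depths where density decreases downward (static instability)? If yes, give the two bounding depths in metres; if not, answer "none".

35–92 m

Evaluate Δρ/ρ₀ = −αΔT + βΔS across each adjacent pair:
  35–92 m: −αΔT+βΔS = −(2.5 × 10⁻⁴)(+5.4)+(7.2 × 10⁻⁴)(-2.42) = -3.1 × 10⁻³ → UNSTABLE
  92–103 m: −αΔT+βΔS = −(2.5 × 10⁻⁴)(-5.4)+(7.2 × 10⁻⁴)(+0.55) = 1.7 × 10⁻³ → stable
  103–108 m: −αΔT+βΔS = −(2.5 × 10⁻⁴)(+1.2)+(7.2 × 10⁻⁴)(+0.78) = 2.6 × 10⁻⁴ → stable
  108–172 m: −αΔT+βΔS = −(2.5 × 10⁻⁴)(+1.0)+(7.2 × 10⁻⁴)(+1.67) = 9.5 × 10⁻⁴ → stable
  172–188 m: −αΔT+βΔS = −(2.5 × 10⁻⁴)(-1.1)+(7.2 × 10⁻⁴)(-0.04) = 2.5 × 10⁻⁴ → stable
The 35–92 m interval has Δρ < 0: lighter water underlies denser water.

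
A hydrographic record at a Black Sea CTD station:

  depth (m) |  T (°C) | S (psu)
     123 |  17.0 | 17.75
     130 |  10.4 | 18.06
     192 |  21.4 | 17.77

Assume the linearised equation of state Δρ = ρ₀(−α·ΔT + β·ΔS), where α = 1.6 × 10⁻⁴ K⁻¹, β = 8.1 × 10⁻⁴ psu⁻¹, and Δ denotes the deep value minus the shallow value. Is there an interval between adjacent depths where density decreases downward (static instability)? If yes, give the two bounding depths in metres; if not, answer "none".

130–192 m

Evaluate Δρ/ρ₀ = −αΔT + βΔS across each adjacent pair:
  123–130 m: −αΔT+βΔS = −(1.6 × 10⁻⁴)(-6.6)+(8.1 × 10⁻⁴)(+0.31) = 1.3 × 10⁻³ → stable
  130–192 m: −αΔT+βΔS = −(1.6 × 10⁻⁴)(+11.0)+(8.1 × 10⁻⁴)(-0.29) = -2.0 × 10⁻³ → UNSTABLE
The 130–192 m interval has Δρ < 0: lighter water underlies denser water.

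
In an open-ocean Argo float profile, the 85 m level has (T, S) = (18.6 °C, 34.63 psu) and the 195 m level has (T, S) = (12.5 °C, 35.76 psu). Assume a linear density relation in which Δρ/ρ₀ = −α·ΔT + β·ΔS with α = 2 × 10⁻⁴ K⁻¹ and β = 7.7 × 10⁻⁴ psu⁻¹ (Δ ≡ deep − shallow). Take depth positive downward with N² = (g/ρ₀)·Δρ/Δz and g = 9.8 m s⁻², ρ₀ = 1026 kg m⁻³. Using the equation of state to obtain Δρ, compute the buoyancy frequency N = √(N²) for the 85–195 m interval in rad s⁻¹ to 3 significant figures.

ΔT = -6.1 K, ΔS = +1.13 psu (deep − shallow).
Δρ/ρ₀ = −αΔT + βΔS = 1.22 × 10⁻³ + 8.701 × 10⁻⁴ = 2.0901 × 10⁻³, so Δρ ≈ 2.144 kg m⁻³.
N² = (g/ρ₀)·Δρ/Δz = g·(Δρ/ρ₀)/Δz = 9.8 × 2.0901 × 10⁻³ / 110 = 1.8621 × 10⁻⁴ s⁻².
N = √(1.8621 × 10⁻⁴) = 0.013646 rad s⁻¹ ≈ 0.0136 rad s⁻¹.

0.0136 rad s⁻¹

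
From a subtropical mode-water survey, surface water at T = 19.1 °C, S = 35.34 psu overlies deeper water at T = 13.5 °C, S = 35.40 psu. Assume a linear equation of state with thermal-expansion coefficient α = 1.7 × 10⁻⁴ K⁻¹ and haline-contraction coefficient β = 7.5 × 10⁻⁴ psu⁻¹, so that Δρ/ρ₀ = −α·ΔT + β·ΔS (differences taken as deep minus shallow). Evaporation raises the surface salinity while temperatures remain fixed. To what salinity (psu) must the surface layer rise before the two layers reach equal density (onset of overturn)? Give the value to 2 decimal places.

36.67 psu

Neutral buoyancy requires −α(T_deep − T_surf) + β(S_deep − S_surf′) = 0.
S_surf′ = S_deep − (α/β)·ΔT = 35.40 − (1.7 × 10⁻⁴/7.5 × 10⁻⁴)·(-5.6) = 36.6693 psu.
Increase required: 36.6693 − 35.34 = 1.3293 psu.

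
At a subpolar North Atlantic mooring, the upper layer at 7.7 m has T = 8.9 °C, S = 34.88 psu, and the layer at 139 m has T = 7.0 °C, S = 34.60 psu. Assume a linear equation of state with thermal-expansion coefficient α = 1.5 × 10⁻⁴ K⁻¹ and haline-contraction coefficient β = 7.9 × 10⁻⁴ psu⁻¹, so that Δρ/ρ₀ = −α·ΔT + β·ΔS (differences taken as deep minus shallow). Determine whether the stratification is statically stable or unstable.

stable

ΔT = 7.0 − 8.9 = -1.9 K and ΔS = 34.60 − 34.88 = -0.28 psu (deep − shallow).
−αΔT = 2.85 × 10⁻⁴; βΔS = -2.212 × 10⁻⁴; sum Δρ/ρ₀ = 6.38 × 10⁻⁵.
Δρ/ρ₀ > 0, so Δρ > 0: deeper water is denser → statically stable.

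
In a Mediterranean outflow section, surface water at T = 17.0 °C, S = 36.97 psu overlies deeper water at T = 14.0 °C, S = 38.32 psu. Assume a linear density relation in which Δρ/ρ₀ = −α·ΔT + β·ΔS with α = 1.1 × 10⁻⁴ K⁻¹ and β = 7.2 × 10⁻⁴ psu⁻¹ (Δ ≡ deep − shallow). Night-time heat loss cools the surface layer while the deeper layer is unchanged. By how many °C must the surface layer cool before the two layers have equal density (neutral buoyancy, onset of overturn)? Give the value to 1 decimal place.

11.8 °C

Neutral buoyancy requires Δρ = 0, i.e. −α(T_deep − T_surf′) + β(S_deep − S_surf) = 0.
T_surf′ = T_deep − (β/α)·ΔS = 14.0 − (7.2 × 10⁻⁴/1.1 × 10⁻⁴)·(+1.35) = 5.164 °C.
Cooling required: 17.0 − (5.164) = 11.836 °C.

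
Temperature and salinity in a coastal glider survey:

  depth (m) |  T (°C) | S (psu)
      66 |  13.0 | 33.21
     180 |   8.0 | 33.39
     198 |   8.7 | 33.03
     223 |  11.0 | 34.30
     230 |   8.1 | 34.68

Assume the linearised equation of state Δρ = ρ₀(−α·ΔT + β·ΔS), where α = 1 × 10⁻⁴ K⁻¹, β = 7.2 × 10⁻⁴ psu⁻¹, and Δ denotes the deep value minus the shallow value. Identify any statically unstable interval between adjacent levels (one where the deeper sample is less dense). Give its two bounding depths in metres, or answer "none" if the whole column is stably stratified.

Evaluate Δρ/ρ₀ = −αΔT + βΔS across each adjacent pair:
  66–180 m: −αΔT+βΔS = −(1 × 10⁻⁴)(-5.0)+(7.2 × 10⁻⁴)(+0.18) = 6.3 × 10⁻⁴ → stable
  180–198 m: −αΔT+βΔS = −(1 × 10⁻⁴)(+0.7)+(7.2 × 10⁻⁴)(-0.36) = -3.3 × 10⁻⁴ → UNSTABLE
  198–223 m: −αΔT+βΔS = −(1 × 10⁻⁴)(+2.3)+(7.2 × 10⁻⁴)(+1.27) = 6.8 × 10⁻⁴ → stable
  223–230 m: −αΔT+βΔS = −(1 × 10⁻⁴)(-2.9)+(7.2 × 10⁻⁴)(+0.38) = 5.6 × 10⁻⁴ → stable
The 180–198 m interval has Δρ < 0: lighter water underlies denser water.

180–198 m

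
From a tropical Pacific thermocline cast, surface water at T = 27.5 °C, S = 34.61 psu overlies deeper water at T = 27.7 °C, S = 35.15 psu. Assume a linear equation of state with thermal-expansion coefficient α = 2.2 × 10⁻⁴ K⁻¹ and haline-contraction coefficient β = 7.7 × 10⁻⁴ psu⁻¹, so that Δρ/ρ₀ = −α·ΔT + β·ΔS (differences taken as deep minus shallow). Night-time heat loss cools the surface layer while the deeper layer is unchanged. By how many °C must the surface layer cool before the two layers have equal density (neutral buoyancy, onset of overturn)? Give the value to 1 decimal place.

1.7 °C

Neutral buoyancy requires Δρ = 0, i.e. −α(T_deep − T_surf′) + β(S_deep − S_surf) = 0.
T_surf′ = T_deep − (β/α)·ΔS = 27.7 − (7.7 × 10⁻⁴/2.2 × 10⁻⁴)·(+0.54) = 25.810 °C.
Cooling required: 27.5 − (25.810) = 1.690 °C.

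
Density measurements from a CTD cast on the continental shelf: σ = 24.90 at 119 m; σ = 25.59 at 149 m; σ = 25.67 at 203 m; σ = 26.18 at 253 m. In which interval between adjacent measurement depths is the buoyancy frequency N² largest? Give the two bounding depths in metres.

119–149 m

Compute the density gradient over each adjacent pair:
  119–149 m: Δρ/Δz = 0.69/30 = 0.023 kg m⁻⁴
  149–203 m: Δρ/Δz = 0.08/54 = 1.5 × 10⁻³ kg m⁻⁴
  203–253 m: Δρ/Δz = 0.51/50 = 0.010 kg m⁻⁴
The largest gradient is in the 119–149 m interval — the pycnocline.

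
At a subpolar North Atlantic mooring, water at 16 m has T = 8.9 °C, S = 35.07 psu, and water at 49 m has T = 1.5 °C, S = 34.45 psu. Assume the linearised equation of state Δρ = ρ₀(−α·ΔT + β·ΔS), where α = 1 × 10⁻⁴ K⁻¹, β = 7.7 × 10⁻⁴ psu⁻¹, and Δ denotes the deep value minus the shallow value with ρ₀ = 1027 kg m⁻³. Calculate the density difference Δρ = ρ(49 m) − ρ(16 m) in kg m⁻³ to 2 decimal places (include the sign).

+0.27 kg m⁻³

ΔT = -7.4 K, ΔS = -0.62 psu (deep − shallow).
Δρ/ρ₀ = −(1 × 10⁻⁴)(-7.4) + (7.7 × 10⁻⁴)(-0.62) = 2.626 × 10⁻⁴.
Δρ = 1027 × (2.626 × 10⁻⁴) = +0.27 kg m⁻³.
Positive Δρ: denser below, stable.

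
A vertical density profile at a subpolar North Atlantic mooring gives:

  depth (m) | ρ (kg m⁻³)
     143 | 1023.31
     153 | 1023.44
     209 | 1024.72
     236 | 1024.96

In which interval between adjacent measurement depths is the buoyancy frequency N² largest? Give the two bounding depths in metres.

Compute the density gradient over each adjacent pair:
  143–153 m: Δρ/Δz = 0.13/10 = 0.013 kg m⁻⁴
  153–209 m: Δρ/Δz = 1.28/56 = 0.023 kg m⁻⁴
  209–236 m: Δρ/Δz = 0.24/27 = 8.9 × 10⁻³ kg m⁻⁴
The largest gradient is in the 153–209 m interval — the pycnocline.

153–209 m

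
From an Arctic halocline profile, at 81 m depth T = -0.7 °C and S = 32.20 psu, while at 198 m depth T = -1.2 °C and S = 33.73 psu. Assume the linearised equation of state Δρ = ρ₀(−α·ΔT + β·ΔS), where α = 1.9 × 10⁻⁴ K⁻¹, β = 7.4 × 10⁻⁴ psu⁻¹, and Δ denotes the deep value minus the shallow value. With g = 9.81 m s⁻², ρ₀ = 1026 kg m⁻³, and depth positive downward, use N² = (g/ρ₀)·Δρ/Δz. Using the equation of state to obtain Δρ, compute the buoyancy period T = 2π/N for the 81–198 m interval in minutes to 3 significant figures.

10.3 min

ΔT = -0.5 K, ΔS = +1.53 psu (deep − shallow).
Δρ/ρ₀ = −αΔT + βΔS = 9.50 × 10⁻⁵ + 1.1322 × 10⁻³ = 1.2272 × 10⁻³, so Δρ ≈ 1.259 kg m⁻³.
N² = (g/ρ₀)·Δρ/Δz = g·(Δρ/ρ₀)/Δz = 9.81 × 1.2272 × 10⁻³ / 117 = 1.0290 × 10⁻⁴ s⁻².
N = √(1.0290 × 10⁻⁴) = 0.010144 rad s⁻¹ → T = 2π/N = 619.40 s = 10.323 min ≈ 10.3 min.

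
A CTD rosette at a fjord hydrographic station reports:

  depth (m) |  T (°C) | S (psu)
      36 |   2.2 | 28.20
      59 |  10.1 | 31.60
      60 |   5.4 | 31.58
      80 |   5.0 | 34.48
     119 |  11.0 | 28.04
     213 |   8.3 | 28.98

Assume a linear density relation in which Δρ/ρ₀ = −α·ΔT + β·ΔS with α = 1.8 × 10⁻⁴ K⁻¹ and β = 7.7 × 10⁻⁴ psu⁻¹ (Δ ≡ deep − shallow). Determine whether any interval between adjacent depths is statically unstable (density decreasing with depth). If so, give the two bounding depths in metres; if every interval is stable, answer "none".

80–119 m

Evaluate Δρ/ρ₀ = −αΔT + βΔS across each adjacent pair:
  36–59 m: −αΔT+βΔS = −(1.8 × 10⁻⁴)(+7.9)+(7.7 × 10⁻⁴)(+3.40) = 1.2 × 10⁻³ → stable
  59–60 m: −αΔT+βΔS = −(1.8 × 10⁻⁴)(-4.7)+(7.7 × 10⁻⁴)(-0.02) = 8.3 × 10⁻⁴ → stable
  60–80 m: −αΔT+βΔS = −(1.8 × 10⁻⁴)(-0.4)+(7.7 × 10⁻⁴)(+2.90) = 2.3 × 10⁻³ → stable
  80–119 m: −αΔT+βΔS = −(1.8 × 10⁻⁴)(+6.0)+(7.7 × 10⁻⁴)(-6.44) = -6.0 × 10⁻³ → UNSTABLE
  119–213 m: −αΔT+βΔS = −(1.8 × 10⁻⁴)(-2.7)+(7.7 × 10⁻⁴)(+0.94) = 1.2 × 10⁻³ → stable
The 80–119 m interval has Δρ < 0: lighter water underlies denser water.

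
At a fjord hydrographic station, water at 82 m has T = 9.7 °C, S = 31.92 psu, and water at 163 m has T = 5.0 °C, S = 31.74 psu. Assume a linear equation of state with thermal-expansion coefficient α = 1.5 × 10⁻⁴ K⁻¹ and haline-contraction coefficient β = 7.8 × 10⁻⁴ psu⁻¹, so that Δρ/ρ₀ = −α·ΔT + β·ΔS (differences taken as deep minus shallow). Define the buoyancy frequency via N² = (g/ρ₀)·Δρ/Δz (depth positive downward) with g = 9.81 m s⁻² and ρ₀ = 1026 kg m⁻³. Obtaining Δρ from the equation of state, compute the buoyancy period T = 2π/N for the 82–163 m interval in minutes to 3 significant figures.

12.7 min

ΔT = -4.7 K, ΔS = -0.18 psu (deep − shallow).
Δρ/ρ₀ = −αΔT + βΔS = 7.05 × 10⁻⁴ − 1.404 × 10⁻⁴ = 5.646 × 10⁻⁴, so Δρ ≈ 0.5793 kg m⁻³.
N² = (g/ρ₀)·Δρ/Δz = g·(Δρ/ρ₀)/Δz = 9.81 × 5.646 × 10⁻⁴ / 81 = 6.8379 × 10⁻⁵ s⁻².
N = √(6.8379 × 10⁻⁵) = 8.2692 × 10⁻³ rad s⁻¹ → T = 2π/N = 759.83 s = 12.664 min ≈ 12.7 min.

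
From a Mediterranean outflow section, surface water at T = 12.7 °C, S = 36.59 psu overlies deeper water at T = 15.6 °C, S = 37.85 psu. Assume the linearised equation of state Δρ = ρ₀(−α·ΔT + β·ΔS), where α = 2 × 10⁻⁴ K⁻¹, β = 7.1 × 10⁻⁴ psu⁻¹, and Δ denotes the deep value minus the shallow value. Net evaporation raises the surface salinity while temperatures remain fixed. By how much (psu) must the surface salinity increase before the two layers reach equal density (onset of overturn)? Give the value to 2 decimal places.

0.44 psu

Neutral buoyancy requires −α(T_deep − T_surf) + β(S_deep − S_surf′) = 0.
S_surf′ = S_deep − (α/β)·ΔT = 37.85 − (2 × 10⁻⁴/7.1 × 10⁻⁴)·(+2.9) = 37.0331 psu.
Increase required: 37.0331 − 36.59 = 0.4431 psu.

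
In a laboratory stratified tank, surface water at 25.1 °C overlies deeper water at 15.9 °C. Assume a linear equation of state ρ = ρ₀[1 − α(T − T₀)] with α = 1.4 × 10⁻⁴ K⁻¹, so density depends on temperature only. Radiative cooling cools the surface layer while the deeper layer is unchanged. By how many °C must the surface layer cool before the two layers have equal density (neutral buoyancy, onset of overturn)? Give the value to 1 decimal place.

9.2 °C

With temperature the only control, equal density requires T_surf′ = T_deep.
T_surf′ = 15.9 °C.
Cooling required: 25.1 − 15.9 = 9.2 °C.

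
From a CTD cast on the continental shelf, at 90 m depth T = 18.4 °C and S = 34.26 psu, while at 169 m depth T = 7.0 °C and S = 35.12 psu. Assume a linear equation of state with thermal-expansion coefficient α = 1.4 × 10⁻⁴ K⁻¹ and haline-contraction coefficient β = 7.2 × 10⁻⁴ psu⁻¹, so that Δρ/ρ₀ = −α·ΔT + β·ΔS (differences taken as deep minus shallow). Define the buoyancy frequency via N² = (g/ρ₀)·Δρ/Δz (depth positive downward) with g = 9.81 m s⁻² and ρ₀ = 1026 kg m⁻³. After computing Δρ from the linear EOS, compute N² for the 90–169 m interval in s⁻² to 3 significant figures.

2.75 × 10⁻⁴ s⁻²

ΔT = -11.4 K, ΔS = +0.86 psu (deep − shallow).
Δρ/ρ₀ = −αΔT + βΔS = 1.596 × 10⁻³ + 6.192 × 10⁻⁴ = 2.2152 × 10⁻³, so Δρ ≈ 2.273 kg m⁻³.
N² = (g/ρ₀)·Δρ/Δz = g·(Δρ/ρ₀)/Δz = 9.81 × 2.2152 × 10⁻³ / 79 = 2.7508 × 10⁻⁴ s⁻² ≈ 2.75 × 10⁻⁴ s⁻².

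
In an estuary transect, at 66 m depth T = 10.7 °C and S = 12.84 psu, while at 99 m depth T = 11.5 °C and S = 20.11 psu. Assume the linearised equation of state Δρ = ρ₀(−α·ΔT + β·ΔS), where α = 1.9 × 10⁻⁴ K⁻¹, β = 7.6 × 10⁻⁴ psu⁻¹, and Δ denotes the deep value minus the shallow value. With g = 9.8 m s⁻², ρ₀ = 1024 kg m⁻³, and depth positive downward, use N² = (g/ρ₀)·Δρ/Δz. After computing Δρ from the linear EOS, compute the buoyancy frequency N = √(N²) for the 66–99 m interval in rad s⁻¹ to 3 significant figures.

ΔT = +0.8 K, ΔS = +7.27 psu (deep − shallow).
Δρ/ρ₀ = −αΔT + βΔS = -1.52 × 10⁻⁴ + 5.5252 × 10⁻³ = 5.3732 × 10⁻³, so Δρ ≈ 5.502 kg m⁻³.
N² = (g/ρ₀)·Δρ/Δz = g·(Δρ/ρ₀)/Δz = 9.8 × 5.3732 × 10⁻³ / 33 = 1.5957 × 10⁻³ s⁻².
N = √(1.5957 × 10⁻³) = 0.039946 rad s⁻¹ ≈ 0.0399 rad s⁻¹.

0.0399 rad s⁻¹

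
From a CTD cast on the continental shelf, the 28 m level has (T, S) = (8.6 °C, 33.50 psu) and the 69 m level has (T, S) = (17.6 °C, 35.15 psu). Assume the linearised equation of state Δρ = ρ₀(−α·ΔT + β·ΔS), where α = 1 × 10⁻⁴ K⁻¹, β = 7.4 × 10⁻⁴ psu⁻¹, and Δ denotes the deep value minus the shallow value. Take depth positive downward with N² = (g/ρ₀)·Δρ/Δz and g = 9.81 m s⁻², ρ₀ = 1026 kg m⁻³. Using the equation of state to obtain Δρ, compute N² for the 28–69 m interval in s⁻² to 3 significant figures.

7.68 × 10⁻⁵ s⁻²

ΔT = +9.0 K, ΔS = +1.65 psu (deep − shallow).
Δρ/ρ₀ = −αΔT + βΔS = -9.00 × 10⁻⁴ + 1.221 × 10⁻³ = 3.21 × 10⁻⁴, so Δρ ≈ 0.3293 kg m⁻³.
N² = (g/ρ₀)·Δρ/Δz = g·(Δρ/ρ₀)/Δz = 9.81 × 3.21 × 10⁻⁴ / 41 = 7.6805 × 10⁻⁵ s⁻² ≈ 7.68 × 10⁻⁵ s⁻².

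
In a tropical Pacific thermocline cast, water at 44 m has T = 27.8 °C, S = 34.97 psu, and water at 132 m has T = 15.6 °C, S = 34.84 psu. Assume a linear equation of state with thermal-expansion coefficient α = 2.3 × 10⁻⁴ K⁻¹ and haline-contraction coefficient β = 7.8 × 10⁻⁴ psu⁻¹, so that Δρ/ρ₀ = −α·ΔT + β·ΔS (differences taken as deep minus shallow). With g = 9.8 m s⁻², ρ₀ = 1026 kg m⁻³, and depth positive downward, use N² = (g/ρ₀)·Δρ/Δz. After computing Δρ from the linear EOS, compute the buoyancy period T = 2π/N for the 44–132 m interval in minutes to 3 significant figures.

6.03 min

ΔT = -12.2 K, ΔS = -0.13 psu (deep − shallow).
Δρ/ρ₀ = −αΔT + βΔS = 2.806 × 10⁻³ − 1.014 × 10⁻⁴ = 2.7046 × 10⁻³, so Δρ ≈ 2.775 kg m⁻³.
N² = (g/ρ₀)·Δρ/Δz = g·(Δρ/ρ₀)/Δz = 9.8 × 2.7046 × 10⁻³ / 88 = 3.0119 × 10⁻⁴ s⁻².
N = √(3.0119 × 10⁻⁴) = 0.017355 rad s⁻¹ → T = 2π/N = 362.04 s = 6.0340 min ≈ 6.03 min.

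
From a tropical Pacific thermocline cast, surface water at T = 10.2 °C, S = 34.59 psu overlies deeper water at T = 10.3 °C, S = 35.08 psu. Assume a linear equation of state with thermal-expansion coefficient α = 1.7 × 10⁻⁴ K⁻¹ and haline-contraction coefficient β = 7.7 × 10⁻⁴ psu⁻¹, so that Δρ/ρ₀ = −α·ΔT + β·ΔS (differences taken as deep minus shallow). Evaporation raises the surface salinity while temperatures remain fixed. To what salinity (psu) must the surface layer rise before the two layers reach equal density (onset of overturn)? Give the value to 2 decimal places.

35.06 psu

Neutral buoyancy requires −α(T_deep − T_surf) + β(S_deep − S_surf′) = 0.
S_surf′ = S_deep − (α/β)·ΔT = 35.08 − (1.7 × 10⁻⁴/7.7 × 10⁻⁴)·(+0.1) = 35.0579 psu.
Increase required: 35.0579 − 34.59 = 0.4679 psu.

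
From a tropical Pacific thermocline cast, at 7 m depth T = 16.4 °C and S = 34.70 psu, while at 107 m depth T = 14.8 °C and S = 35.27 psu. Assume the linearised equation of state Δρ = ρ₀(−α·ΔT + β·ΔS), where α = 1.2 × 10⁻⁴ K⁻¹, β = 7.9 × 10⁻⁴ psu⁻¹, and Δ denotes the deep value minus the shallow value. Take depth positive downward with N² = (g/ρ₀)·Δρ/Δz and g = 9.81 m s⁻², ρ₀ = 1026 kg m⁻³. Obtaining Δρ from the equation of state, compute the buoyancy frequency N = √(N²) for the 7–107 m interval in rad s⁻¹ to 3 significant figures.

ΔT = -1.6 K, ΔS = +0.57 psu (deep − shallow).
Δρ/ρ₀ = −αΔT + βΔS = 1.92 × 10⁻⁴ + 4.503 × 10⁻⁴ = 6.423 × 10⁻⁴, so Δρ ≈ 0.6590 kg m⁻³.
N² = (g/ρ₀)·Δρ/Δz = g·(Δρ/ρ₀)/Δz = 9.81 × 6.423 × 10⁻⁴ / 100 = 6.3010 × 10⁻⁵ s⁻².
N = √(6.3010 × 10⁻⁵) = 7.9379 × 10⁻³ rad s⁻¹ ≈ 7.94 × 10⁻³ rad s⁻¹.

7.94 × 10⁻³ rad s⁻¹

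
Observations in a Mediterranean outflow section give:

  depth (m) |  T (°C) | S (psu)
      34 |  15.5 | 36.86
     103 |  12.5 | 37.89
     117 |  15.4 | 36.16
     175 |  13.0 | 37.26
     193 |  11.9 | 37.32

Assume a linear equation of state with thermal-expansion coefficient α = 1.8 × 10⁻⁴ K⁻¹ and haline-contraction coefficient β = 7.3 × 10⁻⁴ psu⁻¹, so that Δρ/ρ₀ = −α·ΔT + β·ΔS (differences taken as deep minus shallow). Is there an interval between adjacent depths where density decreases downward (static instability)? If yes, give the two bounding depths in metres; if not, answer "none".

Evaluate Δρ/ρ₀ = −αΔT + βΔS across each adjacent pair:
  34–103 m: −αΔT+βΔS = −(1.8 × 10⁻⁴)(-3.0)+(7.3 × 10⁻⁴)(+1.03) = 1.3 × 10⁻³ → stable
  103–117 m: −αΔT+βΔS = −(1.8 × 10⁻⁴)(+2.9)+(7.3 × 10⁻⁴)(-1.73) = -1.8 × 10⁻³ → UNSTABLE
  117–175 m: −αΔT+βΔS = −(1.8 × 10⁻⁴)(-2.4)+(7.3 × 10⁻⁴)(+1.10) = 1.2 × 10⁻³ → stable
  175–193 m: −αΔT+βΔS = −(1.8 × 10⁻⁴)(-1.1)+(7.3 × 10⁻⁴)(+0.06) = 2.4 × 10⁻⁴ → stable
The 103–117 m interval has Δρ < 0: lighter water underlies denser water.

103–117 m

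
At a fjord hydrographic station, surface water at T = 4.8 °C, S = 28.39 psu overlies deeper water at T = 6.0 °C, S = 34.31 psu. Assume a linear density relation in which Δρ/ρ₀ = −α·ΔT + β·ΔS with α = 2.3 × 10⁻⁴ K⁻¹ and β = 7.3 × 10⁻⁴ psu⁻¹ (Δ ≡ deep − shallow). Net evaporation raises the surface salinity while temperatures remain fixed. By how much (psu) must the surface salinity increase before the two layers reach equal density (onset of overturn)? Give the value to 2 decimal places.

5.54 psu

Neutral buoyancy requires −α(T_deep − T_surf) + β(S_deep − S_surf′) = 0.
S_surf′ = S_deep − (α/β)·ΔT = 34.31 − (2.3 × 10⁻⁴/7.3 × 10⁻⁴)·(+1.2) = 33.9319 psu.
Increase required: 33.9319 − 28.39 = 5.5419 psu.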